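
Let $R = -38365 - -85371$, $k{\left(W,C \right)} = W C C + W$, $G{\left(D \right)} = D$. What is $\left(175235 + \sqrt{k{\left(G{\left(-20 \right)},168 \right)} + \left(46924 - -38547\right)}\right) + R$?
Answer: $222241 + i \sqrt{479029} \approx 2.2224 \cdot 10^{5} + 692.12 i$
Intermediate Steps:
$k{\left(W,C \right)} = W + W C^{2}$ ($k{\left(W,C \right)} = C W C + W = W C^{2} + W = W + W C^{2}$)
$R = 47006$ ($R = -38365 + 85371 = 47006$)
$\left(175235 + \sqrt{k{\left(G{\left(-20 \right)},168 \right)} + \left(46924 - -38547\right)}\right) + R = \left(175235 + \sqrt{- 20 \left(1 + 168^{2}\right) + \left(46924 - -38547\right)}\right) + 47006 = \left(175235 + \sqrt{- 20 \left(1 + 28224\right) + \left(46924 + 38547\right)}\right) + 47006 = \left(175235 + \sqrt{\left(-20\right) 28225 + 85471}\right) + 47006 = \left(175235 + \sqrt{-564500 + 85471}\right) + 47006 = \left(175235 + \sqrt{-479029}\right) + 47006 = \left(175235 + i \sqrt{479029}\right) + 47006 = 222241 + i \sqrt{479029}$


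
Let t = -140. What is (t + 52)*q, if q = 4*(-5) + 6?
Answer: 1232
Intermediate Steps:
q = -14 (q = -20 + 6 = -14)
(t + 52)*q = (-140 + 52)*(-14) = -88*(-14) = 1232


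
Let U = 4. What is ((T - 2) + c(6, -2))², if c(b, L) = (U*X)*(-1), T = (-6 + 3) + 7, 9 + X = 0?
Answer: 1444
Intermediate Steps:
X = -9 (X = -9 + 0 = -9)
T = 4 (T = -3 + 7 = 4)
c(b, L) = 36 (c(b, L) = (4*(-9))*(-1) = -36*(-1) = 36)
((T - 2) + c(6, -2))² = ((4 - 2) + 36)² = (2 + 36)² = 38² = 1444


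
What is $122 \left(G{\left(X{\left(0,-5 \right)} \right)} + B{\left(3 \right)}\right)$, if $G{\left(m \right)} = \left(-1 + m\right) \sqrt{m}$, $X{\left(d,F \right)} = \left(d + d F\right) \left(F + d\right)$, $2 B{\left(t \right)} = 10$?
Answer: $610$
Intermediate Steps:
$B{\left(t \right)} = 5$ ($B{\left(t \right)} = \frac{1}{2} \cdot 10 = 5$)
$X{\left(d,F \right)} = \left(F + d\right) \left(d + F d\right)$ ($X{\left(d,F \right)} = \left(d + F d\right) \left(F + d\right) = \left(F + d\right) \left(d + F d\right)$)
$G{\left(m \right)} = \sqrt{m} \left(-1 + m\right)$
$122 \left(G{\left(X{\left(0,-5 \right)} \right)} + B{\left(3 \right)}\right) = 122 \left(\sqrt{0 \left(-5 + 0 + \left(-5\right)^{2} - 0\right)} \left(-1 + 0 \left(-5 + 0 + \left(-5\right)^{2} - 0\right)\right) + 5\right) = 122 \left(\sqrt{0 \left(-5 + 0 + 25 + 0\right)} \left(-1 + 0 \left(-5 + 0 + 25 + 0\right)\right) + 5\right) = 122 \left(\sqrt{0 \cdot 20} \left(-1 + 0 \cdot 20\right) + 5\right) = 122 \left(\sqrt{0} \left(-1 + 0\right) + 5\right) = 122 \left(0 \left(-1\right) + 5\right) = 122 \left(0 + 5\right) = 122 \cdot 5 = 610$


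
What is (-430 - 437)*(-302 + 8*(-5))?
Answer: 296514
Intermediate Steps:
(-430 - 437)*(-302 + 8*(-5)) = -867*(-302 - 40) = -867*(-342) = 296514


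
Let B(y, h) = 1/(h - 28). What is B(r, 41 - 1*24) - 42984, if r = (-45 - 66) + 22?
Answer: -472825/11 ≈ -42984.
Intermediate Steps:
r = -89 (r = -111 + 22 = -89)
B(y, h) = 1/(-28 + h)
B(r, 41 - 1*24) - 42984 = 1/(-28 + (41 - 1*24)) - 42984 = 1/(-28 + (41 - 24)) - 42984 = 1/(-28 + 17) - 42984 = 1/(-11) - 42984 = -1/11 - 42984 = -472825/11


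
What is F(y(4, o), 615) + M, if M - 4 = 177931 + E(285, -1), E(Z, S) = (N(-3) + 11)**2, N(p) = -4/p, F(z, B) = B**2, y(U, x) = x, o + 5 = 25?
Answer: 5006809/9 ≈ 5.5631e+5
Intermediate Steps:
o = 20 (o = -5 + 25 = 20)
E(Z, S) = 1369/9 (E(Z, S) = (-4/(-3) + 11)**2 = (-4*(-1/3) + 11)**2 = (4/3 + 11)**2 = (37/3)**2 = 1369/9)
M = 1602784/9 (M = 4 + (177931 + 1369/9) = 4 + 1602748/9 = 1602784/9 ≈ 1.7809e+5)
F(y(4, o), 615) + M = 615**2 + 1602784/9 = 378225 + 1602784/9 = 5006809/9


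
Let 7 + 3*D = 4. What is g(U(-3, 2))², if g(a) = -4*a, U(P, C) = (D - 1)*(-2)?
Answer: 256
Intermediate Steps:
D = -1 (D = -7/3 + (⅓)*4 = -7/3 + 4/3 = -1)
U(P, C) = 4 (U(P, C) = (-1 - 1)*(-2) = -2*(-2) = 4)
g(U(-3, 2))² = (-4*4)² = (-16)² = 256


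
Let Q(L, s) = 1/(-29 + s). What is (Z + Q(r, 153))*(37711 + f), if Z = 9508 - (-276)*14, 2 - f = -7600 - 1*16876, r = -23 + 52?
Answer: 103117384381/124 ≈ 8.3159e+8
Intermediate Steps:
r = 29
f = 24478 (f = 2 - (-7600 - 1*16876) = 2 - (-7600 - 16876) = 2 - 1*(-24476) = 2 + 24476 = 24478)
Z = 13372 (Z = 9508 - 1*(-3864) = 9508 + 3864 = 13372)
(Z + Q(r, 153))*(37711 + f) = (13372 + 1/(-29 + 153))*(37711 + 24478) = (13372 + 1/124)*62189 = (1658129/124)*62189 = 103117384381/124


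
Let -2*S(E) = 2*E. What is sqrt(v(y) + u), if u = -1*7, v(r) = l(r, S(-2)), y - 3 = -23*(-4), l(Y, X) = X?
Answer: I*sqrt(5) ≈ 2.2361*I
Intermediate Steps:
S(E) = -E
y = 95 (y = 3 - 23*(-4) = 3 + 92 = 95)
v(r) = 2 (v(r) = -1*(-2) = 2)
u = -7
sqrt(v(y) + u) = sqrt(2 - 7) = sqrt(-5) = I*sqrt(5)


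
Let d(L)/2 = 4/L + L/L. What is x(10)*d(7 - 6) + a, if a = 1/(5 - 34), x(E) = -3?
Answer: -871/29 ≈ -30.034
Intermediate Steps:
d(L) = 2 + 8/L (d(L) = 2*(4/L + L/L) = 2*(4/L + 1) = 2*(1 + 4/L) = 2 + 8/L)
a = -1/29 (a = 1/(-29) = -1/29 ≈ -0.034483)
x(10)*d(7 - 6) + a = -3*(2 + 8/(7 - 6)) - 1/29 = -3*(2 + 8/1) - 1/29 = -3*(2 + 8*1) - 1/29 = -3*(2 + 8) - 1/29 = -3*10 - 1/29 = -30 - 1/29 = -871/29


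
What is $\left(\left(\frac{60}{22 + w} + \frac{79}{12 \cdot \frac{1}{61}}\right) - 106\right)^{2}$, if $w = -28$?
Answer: $\frac{11744329}{144} \approx 81558.0$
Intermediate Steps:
$\left(\left(\frac{60}{22 + w} + \frac{79}{12 \cdot \frac{1}{61}}\right) - 106\right)^{2} = \left(\left(\frac{60}{22 - 28} + \frac{79}{12 \cdot \frac{1}{61}}\right) - 106\right)^{2} = \left(\left(\frac{60}{-6} + \frac{79}{12 \cdot \frac{1}{61}}\right) - 106\right)^{2} = \left(\left(60 \left(- \frac{1}{6}\right) + \frac{79}{\frac{12}{61}}\right) - 106\right)^{2} = \left(\left(-10 + 79 \cdot \frac{61}{12}\right) - 106\right)^{2} = \left(\left(-10 + \frac{4819}{12}\right) - 106\right)^{2} = \left(\frac{4699}{12} - 106\right)^{2} = \left(\frac{3427}{12}\right)^{2} = \frac{11744329}{144}$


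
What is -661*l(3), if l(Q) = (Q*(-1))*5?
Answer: 9915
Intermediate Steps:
l(Q) = -5*Q (l(Q) = -Q*5 = -5*Q)
-661*l(3) = -(-3305)*3 = -661*(-15) = 9915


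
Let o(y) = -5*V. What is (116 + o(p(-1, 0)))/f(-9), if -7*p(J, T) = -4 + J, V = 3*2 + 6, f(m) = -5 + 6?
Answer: 56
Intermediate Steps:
f(m) = 1
V = 12 (V = 6 + 6 = 12)
p(J, T) = 4/7 - J/7 (p(J, T) = -(-4 + J)/7 = 4/7 - J/7)
o(y) = -60 (o(y) = -5*12 = -60)
(116 + o(p(-1, 0)))/f(-9) = (116 - 60)/1 = 1*56 = 56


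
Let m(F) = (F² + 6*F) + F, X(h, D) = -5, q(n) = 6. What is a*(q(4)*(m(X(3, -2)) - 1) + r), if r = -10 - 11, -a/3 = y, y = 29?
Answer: 7569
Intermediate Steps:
m(F) = F² + 7*F
a = -87 (a = -3*29 = -87)
r = -21
a*(q(4)*(m(X(3, -2)) - 1) + r) = -87*(6*(-5*(7 - 5) - 1) - 21) = -87*(6*(-5*2 - 1) - 21) = -87*(6*(-10 - 1) - 21) = -87*(6*(-11) - 21) = -87*(-66 - 21) = -87*(-87) = 7569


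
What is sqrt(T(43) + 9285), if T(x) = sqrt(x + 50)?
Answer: sqrt(9285 + sqrt(93)) ≈ 96.409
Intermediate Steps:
T(x) = sqrt(50 + x)
sqrt(T(43) + 9285) = sqrt(sqrt(50 + 43) + 9285) = sqrt(sqrt(93) + 9285) = sqrt(9285 + sqrt(93))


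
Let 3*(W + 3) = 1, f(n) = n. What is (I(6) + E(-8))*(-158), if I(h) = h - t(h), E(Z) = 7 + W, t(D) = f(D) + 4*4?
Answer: 5530/3 ≈ 1843.3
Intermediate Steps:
W = -8/3 (W = -3 + (1/3)*1 = -3 + 1/3 = -8/3 ≈ -2.6667)
t(D) = 16 + D (t(D) = D + 4*4 = D + 16 = 16 + D)
E(Z) = 13/3 (E(Z) = 7 - 8/3 = 13/3)
I(h) = -16 (I(h) = h - (16 + h) = h + (-16 - h) = -16)
(I(6) + E(-8))*(-158) = (-16 + 13/3)*(-158) = -35/3*(-158) = 5530/3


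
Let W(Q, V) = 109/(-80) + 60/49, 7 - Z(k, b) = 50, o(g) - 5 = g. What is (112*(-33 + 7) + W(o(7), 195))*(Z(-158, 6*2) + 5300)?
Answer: -8573101331/560 ≈ -1.5309e+7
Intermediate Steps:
o(g) = 5 + g
Z(k, b) = -43 (Z(k, b) = 7 - 1*50 = 7 - 50 = -43)
W(Q, V) = -541/3920 (W(Q, V) = 109*(-1/80) + 60*(1/49) = -109/80 + 60/49 = -541/3920)
(112*(-33 + 7) + W(o(7), 195))*(Z(-158, 6*2) + 5300) = (112*(-33 + 7) - 541/3920)*(-43 + 5300) = (112*(-26) - 541/3920)*5257 = (-2912 - 541/3920)*5257 = -11415581/3920*5257 = -8573101331/560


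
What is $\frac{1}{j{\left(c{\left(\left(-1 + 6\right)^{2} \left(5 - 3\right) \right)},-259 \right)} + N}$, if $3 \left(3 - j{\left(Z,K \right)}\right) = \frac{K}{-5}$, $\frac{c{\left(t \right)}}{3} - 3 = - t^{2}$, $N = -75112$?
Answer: $- \frac{15}{1126894} \approx -1.3311 \cdot 10^{-5}$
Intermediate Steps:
$c{\left(t \right)} = 9 - 3 t^{2}$ ($c{\left(t \right)} = 9 + 3 \left(- t^{2}\right) = 9 - 3 t^{2}$)
$j{\left(Z,K \right)} = 3 + \frac{K}{15}$ ($j{\left(Z,K \right)} = 3 - \frac{K \frac{1}{-5}}{3} = 3 - \frac{K \left(- \frac{1}{5}\right)}{3} = 3 - \frac{\left(- \frac{1}{5}\right) K}{3} = 3 + \frac{K}{15}$)
$\frac{1}{j{\left(c{\left(\left(-1 + 6\right)^{2} \left(5 - 3\right) \right)},-259 \right)} + N} = \frac{1}{\left(3 + \frac{1}{15} \left(-259\right)\right) - 75112} = \frac{1}{\left(3 - \frac{259}{15}\right) - 75112} = \frac{1}{- \frac{214}{15} - 75112} = \frac{1}{- \frac{1126894}{15}} = - \frac{15}{1126894}$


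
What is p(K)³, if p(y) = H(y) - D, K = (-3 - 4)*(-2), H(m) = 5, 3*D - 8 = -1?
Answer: 512/27 ≈ 18.963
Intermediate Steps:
D = 7/3 (D = 8/3 + (⅓)*(-1) = 8/3 - ⅓ = 7/3 ≈ 2.3333)
K = 14 (K = -7*(-2) = 14)
p(y) = 8/3 (p(y) = 5 - 1*7/3 = 5 - 7/3 = 8/3)
p(K)³ = (8/3)³ = 512/27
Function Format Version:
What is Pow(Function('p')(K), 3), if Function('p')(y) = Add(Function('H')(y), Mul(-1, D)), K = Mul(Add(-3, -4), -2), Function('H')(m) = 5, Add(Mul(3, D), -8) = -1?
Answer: Rational(512, 27) ≈ 18.963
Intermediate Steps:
D = Rational(7, 3) (D = Add(Rational(8, 3), Mul(Rational(1, 3), -1)) = Add(Rational(8, 3), Rational(-1, 3)) = Rational(7, 3) ≈ 2.3333)
K = 14 (K = Mul(-7, -2) = 14)
Function('p')(y) = Rational(8, 3) (Function('p')(y) = Add(5, Mul(-1, Rational(7, 3))) = Add(5, Rational(-7, 3)) = Rational(8, 3))
Pow(Function('p')(K), 3) = Pow(Rational(8, 3), 3) = Rational(512, 27)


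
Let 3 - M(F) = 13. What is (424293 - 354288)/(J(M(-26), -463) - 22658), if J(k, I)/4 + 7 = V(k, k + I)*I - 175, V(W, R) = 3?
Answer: -70005/28942 ≈ -2.4188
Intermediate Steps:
M(F) = -10 (M(F) = 3 - 1*13 = 3 - 13 = -10)
J(k, I) = -728 + 12*I (J(k, I) = -28 + 4*(3*I - 175) = -28 + 4*(-175 + 3*I) = -28 + (-700 + 12*I) = -728 + 12*I)
(424293 - 354288)/(J(M(-26), -463) - 22658) = (424293 - 354288)/((-728 + 12*(-463)) - 22658) = 70005/((-728 - 5556) - 22658) = 70005/(-6284 - 22658) = 70005/(-28942) = 70005*(-1/28942) = -70005/28942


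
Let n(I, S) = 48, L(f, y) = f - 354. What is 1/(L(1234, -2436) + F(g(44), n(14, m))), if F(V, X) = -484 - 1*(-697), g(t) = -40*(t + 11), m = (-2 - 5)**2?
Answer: 1/1093 ≈ 0.00091491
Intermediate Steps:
m = 49 (m = (-7)**2 = 49)
L(f, y) = -354 + f
g(t) = -440 - 40*t (g(t) = -40*(11 + t) = -440 - 40*t)
F(V, X) = 213 (F(V, X) = -484 + 697 = 213)
1/(L(1234, -2436) + F(g(44), n(14, m))) = 1/((-354 + 1234) + 213) = 1/(880 + 213) = 1/1093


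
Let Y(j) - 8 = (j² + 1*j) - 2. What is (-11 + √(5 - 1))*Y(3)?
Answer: -162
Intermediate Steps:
Y(j) = 6 + j + j² (Y(j) = 8 + ((j² + 1*j) - 2) = 8 + ((j² + j) - 2) = 8 + ((j + j²) - 2) = 8 + (-2 + j + j²) = 6 + j + j²)
(-11 + √(5 - 1))*Y(3) = (-11 + √(5 - 1))*(6 + 3 + 3²) = (-11 + √4)*(6 + 3 + 9) = (-11 + 2)*18 = -9*18 = -162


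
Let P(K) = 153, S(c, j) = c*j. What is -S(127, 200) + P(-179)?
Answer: -25247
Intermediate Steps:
-S(127, 200) + P(-179) = -127*200 + 153 = -1*25400 + 153 = -25400 + 153 = -25247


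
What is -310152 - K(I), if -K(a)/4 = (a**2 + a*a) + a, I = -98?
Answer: -233712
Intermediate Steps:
K(a) = -8*a**2 - 4*a (K(a) = -4*((a**2 + a*a) + a) = -4*((a**2 + a**2) + a) = -4*(2*a**2 + a) = -4*(a + 2*a**2) = -8*a**2 - 4*a)
-310152 - K(I) = -310152 - (-4)*(-98)*(1 + 2*(-98)) = -310152 - (-4)*(-98)*(1 - 196) = -310152 - (-4)*(-98)*(-195) = -310152 - 1*(-76440) = -310152 + 76440 = -233712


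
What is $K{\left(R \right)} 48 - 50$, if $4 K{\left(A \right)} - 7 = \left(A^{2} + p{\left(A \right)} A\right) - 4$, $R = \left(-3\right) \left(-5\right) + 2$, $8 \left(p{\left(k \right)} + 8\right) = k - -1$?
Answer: $2281$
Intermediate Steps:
$p{\left(k \right)} = - \frac{63}{8} + \frac{k}{8}$ ($p{\left(k \right)} = -8 + \frac{k - -1}{8} = -8 + \frac{k + 1}{8} = -8 + \frac{1 + k}{8} = -8 + \left(\frac{1}{8} + \frac{k}{8}\right) = - \frac{63}{8} + \frac{k}{8}$)
$R = 17$ ($R = 15 + 2 = 17$)
$K{\left(A \right)} = \frac{3}{4} + \frac{A^{2}}{4} + \frac{A \left(- \frac{63}{8} + \frac{A}{8}\right)}{4}$ ($K{\left(A \right)} = \frac{7}{4} + \frac{\left(A^{2} + \left(- \frac{63}{8} + \frac{A}{8}\right) A\right) - 4}{4} = \frac{7}{4} + \frac{\left(A^{2} + A \left(- \frac{63}{8} + \frac{A}{8}\right)\right) - 4}{4} = \frac{7}{4} + \frac{-4 + A^{2} + A \left(- \frac{63}{8} + \frac{A}{8}\right)}{4} = \frac{7}{4} + \left(-1 + \frac{A^{2}}{4} + \frac{A \left(- \frac{63}{8} + \frac{A}{8}\right)}{4}\right) = \frac{3}{4} + \frac{A^{2}}{4} + \frac{A \left(- \frac{63}{8} + \frac{A}{8}\right)}{4}$)
$K{\left(R \right)} 48 - 50 = \left(\frac{3}{4} - \frac{1071}{32} + \frac{9 \cdot 17^{2}}{32}\right) 48 - 50 = \left(\frac{3}{4} - \frac{1071}{32} + \frac{9}{32} \cdot 289\right) 48 - 50 = \left(\frac{3}{4} - \frac{1071}{32} + \frac{2601}{32}\right) 48 - 50 = \frac{777}{16} \cdot 48 - 50 = 2331 - 50 = 2281$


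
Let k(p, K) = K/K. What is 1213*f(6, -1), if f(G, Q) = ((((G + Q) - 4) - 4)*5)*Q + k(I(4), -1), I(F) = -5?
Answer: 19408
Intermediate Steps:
k(p, K) = 1
f(G, Q) = 1 + Q*(-40 + 5*G + 5*Q) (f(G, Q) = ((((G + Q) - 4) - 4)*5)*Q + 1 = (((-4 + G + Q) - 4)*5)*Q + 1 = ((-8 + G + Q)*5)*Q + 1 = (-40 + 5*G + 5*Q)*Q + 1 = Q*(-40 + 5*G + 5*Q) + 1 = 1 + Q*(-40 + 5*G + 5*Q))
1213*f(6, -1) = 1213*(1 - 40*(-1) + 5*(-1)² + 5*6*(-1)) = 1213*(1 + 40 + 5*1 - 30) = 1213*(1 + 40 + 5 - 30) = 1213*16 = 19408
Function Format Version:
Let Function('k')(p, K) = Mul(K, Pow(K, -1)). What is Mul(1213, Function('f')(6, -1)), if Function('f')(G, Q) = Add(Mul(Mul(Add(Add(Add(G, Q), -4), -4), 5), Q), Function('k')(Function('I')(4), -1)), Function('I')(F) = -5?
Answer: 19408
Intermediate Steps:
Function('k')(p, K) = 1
Function('f')(G, Q) = Add(1, Mul(Q, Add(-40, Mul(5, G), Mul(5, Q)))) (Function('f')(G, Q) = Add(Mul(Mul(Add(Add(Add(G, Q), -4), -4), 5), Q), 1) = Add(Mul(Mul(Add(Add(-4, G, Q), -4), 5), Q), 1) = Add(Mul(Mul(Add(-8, G, Q), 5), Q), 1) = Add(Mul(Add(-40, Mul(5, G), Mul(5, Q)), Q), 1) = Add(Mul(Q, Add(-40, Mul(5, G), Mul(5, Q))), 1) = Add(1, Mul(Q, Add(-40, Mul(5, G), Mul(5, Q)))))
Mul(1213, Function('f')(6, -1)) = Mul(1213, Add(1, Mul(-40, -1), Mul(5, Pow(-1, 2)), Mul(5, 6, -1))) = Mul(1213, Add(1, 40, Mul(5, 1), -30)) = Mul(1213, Add(1, 40, 5, -30)) = Mul(1213, 16) = 19408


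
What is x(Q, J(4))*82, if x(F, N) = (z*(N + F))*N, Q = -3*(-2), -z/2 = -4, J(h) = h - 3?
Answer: 4592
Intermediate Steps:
J(h) = -3 + h
z = 8 (z = -2*(-4) = 8)
Q = 6
x(F, N) = N*(8*F + 8*N) (x(F, N) = (8*(N + F))*N = (8*(F + N))*N = (8*F + 8*N)*N = N*(8*F + 8*N))
x(Q, J(4))*82 = (8*(-3 + 4)*(6 + (-3 + 4)))*82 = (8*1*(6 + 1))*82 = (8*1*7)*82 = 56*82 = 4592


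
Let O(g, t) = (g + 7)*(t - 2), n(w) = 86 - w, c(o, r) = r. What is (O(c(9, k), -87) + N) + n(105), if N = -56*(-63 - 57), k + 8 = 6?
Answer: 6256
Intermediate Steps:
k = -2 (k = -8 + 6 = -2)
N = 6720 (N = -56*(-120) = 6720)
O(g, t) = (-2 + t)*(7 + g) (O(g, t) = (7 + g)*(-2 + t) = (-2 + t)*(7 + g))
(O(c(9, k), -87) + N) + n(105) = ((-14 - 2*(-2) + 7*(-87) - 2*(-87)) + 6720) + (86 - 1*105) = ((-14 + 4 - 609 + 174) + 6720) + (86 - 105) = (-445 + 6720) - 19 = 6275 - 19 = 6256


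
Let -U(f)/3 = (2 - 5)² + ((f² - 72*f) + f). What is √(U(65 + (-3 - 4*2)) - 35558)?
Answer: I*√32831 ≈ 181.19*I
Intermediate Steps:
U(f) = -27 - 3*f² + 213*f (U(f) = -3*((2 - 5)² + ((f² - 72*f) + f)) = -3*((-3)² + (f² - 71*f)) = -3*(9 + (f² - 71*f)) = -3*(9 + f² - 71*f) = -27 - 3*f² + 213*f)
√(U(65 + (-3 - 4*2)) - 35558) = √((-27 - 3*(65 + (-3 - 4*2))² + 213*(65 + (-3 - 4*2))) - 35558) = √((-27 - 3*(65 + (-3 - 8))² + 213*(65 + (-3 - 8))) - 35558) = √((-27 - 3*(65 - 11)² + 213*(65 - 11)) - 35558) = √((-27 - 3*54² + 213*54) - 35558) = √((-27 - 3*2916 + 11502) - 35558) = √((-27 - 8748 + 11502) - 35558) = √(2727 - 35558) = √(-32831) = I*√32831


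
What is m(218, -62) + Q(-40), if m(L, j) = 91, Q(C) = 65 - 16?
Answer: 140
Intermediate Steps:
Q(C) = 49
m(218, -62) + Q(-40) = 91 + 49 = 140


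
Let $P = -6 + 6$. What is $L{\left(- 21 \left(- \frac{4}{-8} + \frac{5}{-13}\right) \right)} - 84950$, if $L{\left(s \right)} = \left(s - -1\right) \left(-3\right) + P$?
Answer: $- \frac{2208589}{26} \approx -84946.0$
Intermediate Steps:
$P = 0$
$L{\left(s \right)} = -3 - 3 s$ ($L{\left(s \right)} = \left(s - -1\right) \left(-3\right) + 0 = \left(s + 1\right) \left(-3\right) + 0 = \left(1 + s\right) \left(-3\right) + 0 = \left(-3 - 3 s\right) + 0 = -3 - 3 s$)
$L{\left(- 21 \left(- \frac{4}{-8} + \frac{5}{-13}\right) \right)} - 84950 = \left(-3 - 3 \left(- 21 \left(- \frac{4}{-8} + \frac{5}{-13}\right)\right)\right) - 84950 = \left(-3 - 3 \left(- 21 \left(\left(-4\right) \left(- \frac{1}{8}\right) + 5 \left(- \frac{1}{13}\right)\right)\right)\right) - 84950 = \left(-3 - 3 \left(- 21 \left(\frac{1}{2} - \frac{5}{13}\right)\right)\right) - 84950 = \left(-3 - 3 \left(\left(-21\right) \frac{3}{26}\right)\right) - 84950 = \left(-3 - - \frac{189}{26}\right) - 84950 = \left(-3 + \frac{189}{26}\right) - 84950 = \frac{111}{26} - 84950 = - \frac{2208589}{26}$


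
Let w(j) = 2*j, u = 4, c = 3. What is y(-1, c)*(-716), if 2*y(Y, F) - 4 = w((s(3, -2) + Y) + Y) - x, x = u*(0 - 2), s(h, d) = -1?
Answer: -2148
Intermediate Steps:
x = -8 (x = 4*(0 - 2) = 4*(-2) = -8)
y(Y, F) = 5 + 2*Y (y(Y, F) = 2 + (2*((-1 + Y) + Y) - 1*(-8))/2 = 2 + (2*(-1 + 2*Y) + 8)/2 = 2 + ((-2 + 4*Y) + 8)/2 = 2 + (6 + 4*Y)/2 = 2 + (3 + 2*Y) = 5 + 2*Y)
y(-1, c)*(-716) = (5 + 2*(-1))*(-716) = (5 - 2)*(-716) = 3*(-716) = -2148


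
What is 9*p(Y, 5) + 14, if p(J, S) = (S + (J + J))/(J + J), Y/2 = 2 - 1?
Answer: 137/4 ≈ 34.250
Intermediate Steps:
Y = 2 (Y = 2*(2 - 1) = 2*1 = 2)
p(J, S) = (S + 2*J)/(2*J) (p(J, S) = (S + 2*J)/((2*J)) = (S + 2*J)*(1/(2*J)) = (S + 2*J)/(2*J))
9*p(Y, 5) + 14 = 9*((2 + (½)*5)/2) + 14 = 9*((2 + 5/2)/2) + 14 = 9*((½)*(9/2)) + 14 = 9*(9/4) + 14 = 81/4 + 14 = 137/4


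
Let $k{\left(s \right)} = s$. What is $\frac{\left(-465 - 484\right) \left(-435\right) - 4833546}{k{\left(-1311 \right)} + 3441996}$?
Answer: $- \frac{1473577}{1146895} \approx -1.2848$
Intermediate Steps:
$\frac{\left(-465 - 484\right) \left(-435\right) - 4833546}{k{\left(-1311 \right)} + 3441996} = \frac{\left(-465 - 484\right) \left(-435\right) - 4833546}{-1311 + 3441996} = \frac{\left(-949\right) \left(-435\right) - 4833546}{3440685} = \left(412815 - 4833546\right) \frac{1}{3440685} = \left(-4420731\right) \frac{1}{3440685} = - \frac{1473577}{1146895}$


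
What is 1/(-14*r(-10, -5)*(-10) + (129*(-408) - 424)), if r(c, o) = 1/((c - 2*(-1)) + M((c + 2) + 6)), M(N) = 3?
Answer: -1/53084 ≈ -1.8838e-5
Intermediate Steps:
r(c, o) = 1/(5 + c) (r(c, o) = 1/((c - 2*(-1)) + 3) = 1/((c + 2) + 3) = 1/((2 + c) + 3) = 1/(5 + c))
1/(-14*r(-10, -5)*(-10) + (129*(-408) - 424)) = 1/(-14/(5 - 10)*(-10) + (129*(-408) - 424)) = 1/(-14/(-5)*(-10) + (-52632 - 424)) = 1/(-14*(-⅕)*(-10) - 53056) = 1/((14/5)*(-10) - 53056) = 1/(-28 - 53056) = 1/(-53084) = -1/53084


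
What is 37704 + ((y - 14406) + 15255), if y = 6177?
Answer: 44730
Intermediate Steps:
37704 + ((y - 14406) + 15255) = 37704 + ((6177 - 14406) + 15255) = 37704 + (-8229 + 15255) = 37704 + 7026 = 44730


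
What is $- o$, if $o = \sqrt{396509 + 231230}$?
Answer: $- 7 \sqrt{12811} \approx -792.3$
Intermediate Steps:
$o = 7 \sqrt{12811}$ ($o = \sqrt{627739} = 7 \sqrt{12811} \approx 792.3$)
$- o = - 7 \sqrt{12811}$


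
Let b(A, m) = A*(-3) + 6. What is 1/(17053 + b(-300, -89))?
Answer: 1/17959 ≈ 5.5682e-5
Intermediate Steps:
b(A, m) = 6 - 3*A (b(A, m) = -3*A + 6 = 6 - 3*A)
1/(17053 + b(-300, -89)) = 1/(17053 + (6 - 3*(-300))) = 1/(17053 + (6 + 900)) = 1/(17053 + 906) = 1/17959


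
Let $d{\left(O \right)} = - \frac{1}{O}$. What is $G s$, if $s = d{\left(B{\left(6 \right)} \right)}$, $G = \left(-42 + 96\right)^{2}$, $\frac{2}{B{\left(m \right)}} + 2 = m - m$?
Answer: $2916$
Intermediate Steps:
$B{\left(m \right)} = -1$ ($B{\left(m \right)} = \frac{2}{-2 + \left(m - m\right)} = \frac{2}{-2 + 0} = \frac{2}{-2} = 2 \left(- \frac{1}{2}\right) = -1$)
$G = 2916$ ($G = 54^{2} = 2916$)
$s = 1$ ($s = - \frac{1}{-1} = \left(-1\right) \left(-1\right) = 1$)
$G s = 2916 \cdot 1 = 2916$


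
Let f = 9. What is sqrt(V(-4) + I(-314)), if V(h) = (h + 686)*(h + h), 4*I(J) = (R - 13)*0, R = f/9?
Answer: 4*I*sqrt(341) ≈ 73.865*I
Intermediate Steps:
R = 1 (R = 9/9 = 9*(1/9) = 1)
I(J) = 0 (I(J) = ((1 - 13)*0)/4 = (-12*0)/4 = (1/4)*0 = 0)
V(h) = 2*h*(686 + h) (V(h) = (686 + h)*(2*h) = 2*h*(686 + h))
sqrt(V(-4) + I(-314)) = sqrt(2*(-4)*(686 - 4) + 0) = sqrt(2*(-4)*682 + 0) = sqrt(-5456 + 0) = sqrt(-5456) = 4*I*sqrt(341)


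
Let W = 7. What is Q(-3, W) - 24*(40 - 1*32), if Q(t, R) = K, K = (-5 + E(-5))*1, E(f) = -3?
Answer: -200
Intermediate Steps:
K = -8 (K = (-5 - 3)*1 = -8*1 = -8)
Q(t, R) = -8
Q(-3, W) - 24*(40 - 1*32) = -8 - 24*(40 - 1*32) = -8 - 24*(40 - 32) = -8 - 24*8 = -8 - 192 = -200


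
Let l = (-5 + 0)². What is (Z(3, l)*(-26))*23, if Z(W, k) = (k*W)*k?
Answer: -1121250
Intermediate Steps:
l = 25 (l = (-5)² = 25)
Z(W, k) = W*k² (Z(W, k) = (W*k)*k = W*k²)
(Z(3, l)*(-26))*23 = ((3*25²)*(-26))*23 = ((3*625)*(-26))*23 = (1875*(-26))*23 = -48750*23 = -1121250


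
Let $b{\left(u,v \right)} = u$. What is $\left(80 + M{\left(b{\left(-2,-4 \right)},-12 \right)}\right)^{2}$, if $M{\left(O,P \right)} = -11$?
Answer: $4761$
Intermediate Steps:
$\left(80 + M{\left(b{\left(-2,-4 \right)},-12 \right)}\right)^{2} = \left(80 - 11\right)^{2} = 69^{2} = 4761$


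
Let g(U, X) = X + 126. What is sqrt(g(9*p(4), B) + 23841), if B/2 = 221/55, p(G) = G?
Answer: sqrt(72524485)/55 ≈ 154.84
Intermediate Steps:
B = 442/55 (B = 2*(221/55) = 442/55 ≈ 8.0364)
g(U, X) = 126 + X
sqrt(g(9*p(4), B) + 23841) = sqrt((126 + 442/55) + 23841) = sqrt(7372/55 + 23841) = sqrt(1318627/55) = sqrt(72524485)/55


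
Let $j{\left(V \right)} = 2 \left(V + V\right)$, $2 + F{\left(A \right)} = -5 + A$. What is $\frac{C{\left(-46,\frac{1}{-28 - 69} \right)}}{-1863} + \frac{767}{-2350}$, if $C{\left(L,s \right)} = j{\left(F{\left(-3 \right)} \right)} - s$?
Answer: $- \frac{14387743}{47185650} \approx -0.30492$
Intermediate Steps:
$F{\left(A \right)} = -7 + A$ ($F{\left(A \right)} = -2 + \left(-5 + A\right) = -7 + A$)
$j{\left(V \right)} = 4 V$ ($j{\left(V \right)} = 2 \cdot 2 V = 4 V$)
$C{\left(L,s \right)} = -40 - s$ ($C{\left(L,s \right)} = 4 \left(-7 - 3\right) - s = 4 \left(-10\right) - s = -40 - s$)
$\frac{C{\left(-46,\frac{1}{-28 - 69} \right)}}{-1863} + \frac{767}{-2350} = \frac{-40 - \frac{1}{-28 - 69}}{-1863} + \frac{767}{-2350} = \left(-40 - \frac{1}{-97}\right) \left(- \frac{1}{1863}\right) + 767 \left(- \frac{1}{2350}\right) = \left(-40 - - \frac{1}{97}\right) \left(- \frac{1}{1863}\right) - \frac{767}{2350} = \left(-40 + \frac{1}{97}\right) \left(- \frac{1}{1863}\right) - \frac{767}{2350} = \left(- \frac{3879}{97}\right) \left(- \frac{1}{1863}\right) - \frac{767}{2350} = \frac{431}{20079} - \frac{767}{2350} = - \frac{14387743}{47185650}$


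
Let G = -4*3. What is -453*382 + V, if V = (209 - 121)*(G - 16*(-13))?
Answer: -155798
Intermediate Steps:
G = -12
V = 17248 (V = (209 - 121)*(-12 - 16*(-13)) = 88*(-12 + 208) = 88*196 = 17248)
-453*382 + V = -453*382 + 17248 = -173046 + 17248 = -155798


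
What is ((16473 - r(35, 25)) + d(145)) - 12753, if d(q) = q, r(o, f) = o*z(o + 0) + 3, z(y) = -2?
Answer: 3932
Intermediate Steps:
r(o, f) = 3 - 2*o (r(o, f) = o*(-2) + 3 = -2*o + 3 = 3 - 2*o)
((16473 - r(35, 25)) + d(145)) - 12753 = ((16473 - (3 - 2*35)) + 145) - 12753 = ((16473 - (3 - 70)) + 145) - 12753 = ((16473 - 1*(-67)) + 145) - 12753 = ((16473 + 67) + 145) - 12753 = (16540 + 145) - 12753 = 16685 - 12753 = 3932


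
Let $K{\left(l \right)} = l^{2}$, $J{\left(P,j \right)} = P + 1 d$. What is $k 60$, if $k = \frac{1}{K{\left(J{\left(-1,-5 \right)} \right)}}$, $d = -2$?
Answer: $\frac{20}{3} \approx 6.6667$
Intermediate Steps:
$J{\left(P,j \right)} = -2 + P$ ($J{\left(P,j \right)} = P + 1 \left(-2\right) = P - 2 = -2 + P$)
$k = \frac{1}{9}$ ($k = \frac{1}{\left(-2 - 1\right)^{2}} = \frac{1}{\left(-3\right)^{2}} = \frac{1}{9} \approx 0.11111$)
$k 60 = \frac{1}{9} \cdot 60 = \frac{20}{3}$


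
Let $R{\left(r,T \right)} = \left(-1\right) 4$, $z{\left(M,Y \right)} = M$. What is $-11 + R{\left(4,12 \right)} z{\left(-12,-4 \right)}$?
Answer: $37$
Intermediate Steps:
$R{\left(r,T \right)} = -4$
$-11 + R{\left(4,12 \right)} z{\left(-12,-4 \right)} = -11 - -48 = -11 + 48 = 37$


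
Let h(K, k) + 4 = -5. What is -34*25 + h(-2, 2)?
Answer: -859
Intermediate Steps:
h(K, k) = -9 (h(K, k) = -4 - 5 = -9)
-34*25 + h(-2, 2) = -34*25 - 9 = -850 - 9 = -859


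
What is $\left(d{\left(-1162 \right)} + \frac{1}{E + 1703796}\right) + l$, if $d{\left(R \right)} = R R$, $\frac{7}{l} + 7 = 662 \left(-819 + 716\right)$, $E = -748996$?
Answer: $\frac{87915300138426193}{65110676400} \approx 1.3502 \cdot 10^{6}$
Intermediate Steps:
$l = - \frac{7}{68193}$ ($l = \frac{7}{-7 + 662 \left(-819 + 716\right)} = \frac{7}{-7 + 662 \left(-103\right)} = \frac{7}{-7 - 68186} = \frac{7}{-68193} = 7 \left(- \frac{1}{68193}\right) = - \frac{7}{68193} \approx -0.00010265$)
$d{\left(R \right)} = R^{2}$
$\left(d{\left(-1162 \right)} + \frac{1}{E + 1703796}\right) + l = \left(\left(-1162\right)^{2} + \frac{1}{-748996 + 1703796}\right) - \frac{7}{68193} = \left(1350244 + \frac{1}{954800}\right) - \frac{7}{68193} = \frac{1289212971201}{954800} - \frac{7}{68193} = \frac{87915300138426193}{65110676400}$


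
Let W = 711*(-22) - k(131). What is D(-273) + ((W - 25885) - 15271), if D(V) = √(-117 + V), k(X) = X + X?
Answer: -57060 + I*√390 ≈ -57060.0 + 19.748*I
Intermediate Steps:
k(X) = 2*X
W = -15904 (W = 711*(-22) - 2*131 = -15642 - 1*262 = -15642 - 262 = -15904)
D(-273) + ((W - 25885) - 15271) = √(-117 - 273) + ((-15904 - 25885) - 15271) = √(-390) + (-41789 - 15271) = I*√390 - 57060 = -57060 + I*√390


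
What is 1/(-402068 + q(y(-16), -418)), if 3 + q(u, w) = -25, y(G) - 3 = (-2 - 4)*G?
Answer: -1/402096 ≈ -2.4870e-6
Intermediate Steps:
y(G) = 3 - 6*G (y(G) = 3 + (-2 - 4)*G = 3 - 6*G)
q(u, w) = -28 (q(u, w) = -3 - 25 = -28)
1/(-402068 + q(y(-16), -418)) = 1/(-402068 - 28) = 1/(-402096) = -1/402096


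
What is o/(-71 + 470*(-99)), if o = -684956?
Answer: 684956/46601 ≈ 14.698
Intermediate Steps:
o/(-71 + 470*(-99)) = -684956/(-71 + 470*(-99)) = -684956/(-71 - 46530) = -684956/(-46601) = -684956*(-1/46601) = 684956/46601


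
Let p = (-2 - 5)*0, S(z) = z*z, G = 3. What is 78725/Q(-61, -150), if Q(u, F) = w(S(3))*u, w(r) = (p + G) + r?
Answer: -78725/732 ≈ -107.55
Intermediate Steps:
S(z) = z²
p = 0 (p = -7*0 = 0)
w(r) = 3 + r (w(r) = (0 + 3) + r = 3 + r)
Q(u, F) = 12*u (Q(u, F) = (3 + 3²)*u = (3 + 9)*u = 12*u)
78725/Q(-61, -150) = 78725/((12*(-61))) = 78725/(-732) = 78725*(-1/732) = -78725/732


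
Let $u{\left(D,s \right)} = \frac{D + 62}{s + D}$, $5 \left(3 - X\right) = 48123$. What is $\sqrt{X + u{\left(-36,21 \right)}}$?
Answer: $\frac{i \sqrt{86610}}{3} \approx 98.099 i$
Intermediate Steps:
$X = - \frac{48108}{5}$ ($X = 3 - \frac{48123}{5} = - \frac{48108}{5} \approx -9621.6$)
$u{\left(D,s \right)} = \frac{62 + D}{D + s}$
$\sqrt{X + u{\left(-36,21 \right)}} = \sqrt{- \frac{48108}{5} + \frac{62 - 36}{-36 + 21}} = \sqrt{- \frac{48108}{5} + \frac{1}{-15} \cdot 26} = \sqrt{- \frac{48108}{5} - \frac{26}{15}} = \sqrt{- \frac{28870}{3}} = \frac{i \sqrt{86610}}{3}$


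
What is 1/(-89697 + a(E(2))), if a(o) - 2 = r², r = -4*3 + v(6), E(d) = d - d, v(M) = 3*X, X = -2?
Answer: -1/89371 ≈ -1.1189e-5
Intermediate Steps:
v(M) = -6 (v(M) = 3*(-2) = -6)
E(d) = 0
r = -18 (r = -4*3 - 6 = -12 - 6 = -18)
a(o) = 326 (a(o) = 2 + (-18)² = 2 + 324 = 326)
1/(-89697 + a(E(2))) = 1/(-89697 + 326) = 1/(-89371) = -1/89371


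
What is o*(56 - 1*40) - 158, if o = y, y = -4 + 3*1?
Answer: -174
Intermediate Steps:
y = -1 (y = -4 + 3 = -1)
o = -1
o*(56 - 1*40) - 158 = -(56 - 1*40) - 158 = -(56 - 40) - 158 = -1*16 - 158 = -16 - 158 = -174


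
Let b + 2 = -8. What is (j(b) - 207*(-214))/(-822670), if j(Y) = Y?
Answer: -22144/411335 ≈ -0.053834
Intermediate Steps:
b = -10 (b = -2 - 8 = -10)
(j(b) - 207*(-214))/(-822670) = (-10 - 207*(-214))/(-822670) = (-10 + 44298)*(-1/822670) = 44288*(-1/822670) = -22144/411335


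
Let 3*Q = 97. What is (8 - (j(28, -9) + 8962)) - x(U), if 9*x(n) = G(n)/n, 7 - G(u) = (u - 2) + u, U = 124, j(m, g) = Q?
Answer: -10028509/1116 ≈ -8986.1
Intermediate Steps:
Q = 97/3 (Q = (⅓)*97 = 97/3 ≈ 32.333)
j(m, g) = 97/3
G(u) = 9 - 2*u (G(u) = 7 - ((u - 2) + u) = 7 - ((-2 + u) + u) = 7 - (-2 + 2*u) = 7 + (2 - 2*u) = 9 - 2*u)
x(n) = (9 - 2*n)/(9*n) (x(n) = ((9 - 2*n)/n)/9 = (9 - 2*n)/(9*n))
(8 - (j(28, -9) + 8962)) - x(U) = (8 - (97/3 + 8962)) - (-2/9 + 1/124) = (8 - 1*26983/3) - (-2/9 + 1/124) = (8 - 26983/3) - 1*(-239/1116) = -26959/3 + 239/1116 = -10028509/1116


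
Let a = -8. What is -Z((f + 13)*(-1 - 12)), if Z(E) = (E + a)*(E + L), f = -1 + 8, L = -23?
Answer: -75844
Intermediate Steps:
f = 7
Z(E) = (-23 + E)*(-8 + E) (Z(E) = (E - 8)*(E - 23) = (-8 + E)*(-23 + E) = (-23 + E)*(-8 + E))
-Z((f + 13)*(-1 - 12)) = -(184 + ((7 + 13)*(-1 - 12))² - 31*(7 + 13)*(-1 - 12)) = -(184 + (20*(-13))² - 620*(-13)) = -(184 + (-260)² - 31*(-260)) = -(184 + 67600 + 8060) = -1*75844 = -75844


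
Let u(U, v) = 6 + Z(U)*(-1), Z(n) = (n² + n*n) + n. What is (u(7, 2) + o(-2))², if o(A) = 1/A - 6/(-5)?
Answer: 966289/100 ≈ 9662.9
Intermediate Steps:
Z(n) = n + 2*n² (Z(n) = (n² + n²) + n = 2*n² + n = n + 2*n²)
u(U, v) = 6 - U*(1 + 2*U) (u(U, v) = 6 + (U*(1 + 2*U))*(-1) = 6 - U*(1 + 2*U))
o(A) = 6/5 + 1/A (o(A) = 1/A - 6*(-⅕) = 1/A + 6/5 = 6/5 + 1/A)
(u(7, 2) + o(-2))² = ((6 - 1*7*(1 + 2*7)) + (6/5 + 1/(-2)))² = ((6 - 1*7*(1 + 14)) + (6/5 - ½))² = ((6 - 1*7*15) + 7/10)² = ((6 - 105) + 7/10)² = (-99 + 7/10)² = (-983/10)² = 966289/100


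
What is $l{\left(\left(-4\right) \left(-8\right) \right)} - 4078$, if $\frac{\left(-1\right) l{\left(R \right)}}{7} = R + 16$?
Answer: $-4414$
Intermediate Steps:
$l{\left(R \right)} = -112 - 7 R$ ($l{\left(R \right)} = - 7 \left(R + 16\right) = - 7 \left(16 + R\right) = -112 - 7 R$)
$l{\left(\left(-4\right) \left(-8\right) \right)} - 4078 = \left(-112 - 7 \left(\left(-4\right) \left(-8\right)\right)\right) - 4078 = \left(-112 - 224\right) - 4078 = -336 - 4078 = -4414$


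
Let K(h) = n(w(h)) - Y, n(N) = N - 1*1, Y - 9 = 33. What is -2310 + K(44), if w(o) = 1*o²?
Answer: -417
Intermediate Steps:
Y = 42 (Y = 9 + 33 = 42)
w(o) = o²
n(N) = -1 + N (n(N) = N - 1 = -1 + N)
K(h) = -43 + h² (K(h) = (-1 + h²) - 1*42 = (-1 + h²) - 42 = -43 + h²)
-2310 + K(44) = -2310 + (-43 + 44²) = -2310 + (-43 + 1936) = -2310 + 1893 = -417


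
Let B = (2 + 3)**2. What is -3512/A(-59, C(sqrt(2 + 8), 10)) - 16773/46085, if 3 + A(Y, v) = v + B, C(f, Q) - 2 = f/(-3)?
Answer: -1347942147/9170915 - 5268*sqrt(10)/2587 ≈ -153.42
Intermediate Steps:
C(f, Q) = 2 - f/3 (C(f, Q) = 2 + f/(-3) = 2 + f*(-1/3) = 2 - f/3)
B = 25 (B = 5**2 = 25)
A(Y, v) = 22 + v (A(Y, v) = -3 + (v + 25) = -3 + (25 + v) = 22 + v)
-3512/A(-59, C(sqrt(2 + 8), 10)) - 16773/46085 = -3512/(22 + (2 - sqrt(2 + 8)/3)) - 16773/46085 = -3512/(22 + (2 - sqrt(10)/3)) - 16773*1/46085 = -3512/(24 - sqrt(10)/3) - 16773/46085 = -16773/46085 - 3512/(24 - sqrt(10)/3)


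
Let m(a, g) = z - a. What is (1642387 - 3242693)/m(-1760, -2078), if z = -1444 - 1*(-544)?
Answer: -800153/430 ≈ -1860.8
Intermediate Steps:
z = -900 (z = -1444 + 544 = -900)
m(a, g) = -900 - a
(1642387 - 3242693)/m(-1760, -2078) = (1642387 - 3242693)/(-900 - 1*(-1760)) = -1600306/(-900 + 1760) = -1600306/860 = -1600306*1/860 = -800153/430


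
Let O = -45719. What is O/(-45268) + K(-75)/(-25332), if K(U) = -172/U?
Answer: 21713435501/21501168300 ≈ 1.0099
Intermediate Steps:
O/(-45268) + K(-75)/(-25332) = -45719/(-45268) - 172/(-75)/(-25332) = -45719*(-1/45268) - 172*(-1/75)*(-1/25332) = 45719/45268 + (172/75)*(-1/25332) = 45719/45268 - 43/474975 = 21713435501/21501168300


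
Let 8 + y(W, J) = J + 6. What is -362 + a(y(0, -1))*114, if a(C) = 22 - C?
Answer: 2488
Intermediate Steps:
y(W, J) = -2 + J (y(W, J) = -8 + (J + 6) = -8 + (6 + J) = -2 + J)
-362 + a(y(0, -1))*114 = -362 + (22 - (-2 - 1))*114 = -362 + (22 - 1*(-3))*114 = -362 + (22 + 3)*114 = -362 + 25*114 = -362 + 2850 = 2488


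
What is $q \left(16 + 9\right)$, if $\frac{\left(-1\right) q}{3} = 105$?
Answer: $-7875$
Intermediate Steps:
$q = -315$ ($q = \left(-3\right) 105 = -315$)
$q \left(16 + 9\right) = - 315 \left(16 + 9\right) = \left(-315\right) 25 = -7875$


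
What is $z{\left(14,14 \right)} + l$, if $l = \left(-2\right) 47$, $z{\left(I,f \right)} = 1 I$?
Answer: $-80$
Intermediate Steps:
$z{\left(I,f \right)} = I$
$l = -94$
$z{\left(14,14 \right)} + l = 14 - 94 = -80$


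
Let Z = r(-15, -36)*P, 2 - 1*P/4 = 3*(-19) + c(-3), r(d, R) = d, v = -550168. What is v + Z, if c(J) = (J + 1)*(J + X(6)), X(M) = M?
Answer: -554068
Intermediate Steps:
c(J) = (1 + J)*(6 + J) (c(J) = (J + 1)*(J + 6) = (1 + J)*(6 + J))
P = 260 (P = 8 - 4*(3*(-19) + (6 + (-3)² + 7*(-3))) = 8 - 4*(-57 + (6 + 9 - 21)) = 8 - 4*(-57 - 6) = 8 - 4*(-63) = 8 + 252 = 260)
Z = -3900 (Z = -15*260 = -3900)
v + Z = -550168 - 3900 = -554068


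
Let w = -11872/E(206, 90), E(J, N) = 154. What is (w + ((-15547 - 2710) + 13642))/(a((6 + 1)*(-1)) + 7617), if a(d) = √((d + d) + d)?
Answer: -131045407/212735270 + 51613*I*√21/638205810 ≈ -0.616 + 0.0003706*I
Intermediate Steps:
a(d) = √3*√d (a(d) = √(2*d + d) = √(3*d) = √3*√d)
w = -848/11 (w = -11872/154 = -11872*1/154 = -848/11 ≈ -77.091)
(w + ((-15547 - 2710) + 13642))/(a((6 + 1)*(-1)) + 7617) = (-848/11 + ((-15547 - 2710) + 13642))/(√3*√((6 + 1)*(-1)) + 7617) = (-848/11 + (-18257 + 13642))/(√3*√(7*(-1)) + 7617) = (-848/11 - 4615)/(√3*√(-7) + 7617) = -51613/(11*(√3*(I*√7) + 7617)) = -51613/(11*(I*√21 + 7617)) = -51613/(11*(7617 + I*√21))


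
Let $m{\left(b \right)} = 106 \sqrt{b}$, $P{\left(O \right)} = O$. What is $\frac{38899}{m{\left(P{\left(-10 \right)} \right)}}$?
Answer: $- \frac{38899 i \sqrt{10}}{1060} \approx - 116.05 i$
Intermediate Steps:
$\frac{38899}{m{\left(P{\left(-10 \right)} \right)}} = \frac{38899}{106 \sqrt{-10}} = \frac{38899}{106 i \sqrt{10}} = 38899 \left(- \frac{i \sqrt{10}}{1060}\right) = - \frac{38899 i \sqrt{10}}{1060}$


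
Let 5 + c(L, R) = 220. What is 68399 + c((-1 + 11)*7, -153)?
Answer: 68614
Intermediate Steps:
c(L, R) = 215 (c(L, R) = -5 + 220 = 215)
68399 + c((-1 + 11)*7, -153) = 68399 + 215 = 68614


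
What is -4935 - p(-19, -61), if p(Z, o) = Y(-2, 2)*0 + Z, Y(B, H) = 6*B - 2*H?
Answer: -4916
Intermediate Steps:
Y(B, H) = -2*H + 6*B
p(Z, o) = Z (p(Z, o) = (-2*2 + 6*(-2))*0 + Z = (-4 - 12)*0 + Z = -16*0 + Z = 0 + Z = Z)
-4935 - p(-19, -61) = -4935 - 1*(-19) = -4935 + 19 = -4916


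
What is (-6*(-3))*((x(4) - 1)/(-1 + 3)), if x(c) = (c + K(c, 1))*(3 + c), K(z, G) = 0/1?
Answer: 243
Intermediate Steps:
K(z, G) = 0 (K(z, G) = 0*1 = 0)
x(c) = c*(3 + c) (x(c) = (c + 0)*(3 + c) = c*(3 + c))
(-6*(-3))*((x(4) - 1)/(-1 + 3)) = (-6*(-3))*((4*(3 + 4) - 1)/(-1 + 3)) = 18*((4*7 - 1)/2) = 18*((28 - 1)*(½)) = 18*(27*(½)) = 18*(27/2) = 243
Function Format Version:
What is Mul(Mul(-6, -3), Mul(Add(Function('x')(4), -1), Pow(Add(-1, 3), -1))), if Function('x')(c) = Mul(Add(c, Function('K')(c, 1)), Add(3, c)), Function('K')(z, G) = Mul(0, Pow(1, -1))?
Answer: 243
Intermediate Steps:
Function('K')(z, G) = 0 (Function('K')(z, G) = Mul(0, 1) = 0)
Function('x')(c) = Mul(c, Add(3, c)) (Function('x')(c) = Mul(Add(c, 0), Add(3, c)) = Mul(c, Add(3, c)))
Mul(Mul(-6, -3), Mul(Add(Function('x')(4), -1), Pow(Add(-1, 3), -1))) = Mul(Mul(-6, -3), Mul(Add(Mul(4, Add(3, 4)), -1), Pow(Add(-1, 3), -1))) = Mul(18, Mul(Add(Mul(4, 7), -1), Pow(2, -1))) = Mul(18, Mul(Add(28, -1), Rational(1, 2))) = Mul(18, Mul(27, Rational(1, 2))) = Mul(18, Rational(27, 2)) = 243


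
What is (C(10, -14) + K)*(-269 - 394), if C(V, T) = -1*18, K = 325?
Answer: -203541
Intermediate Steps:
C(V, T) = -18
(C(10, -14) + K)*(-269 - 394) = (-18 + 325)*(-269 - 394) = 307*(-663) = -203541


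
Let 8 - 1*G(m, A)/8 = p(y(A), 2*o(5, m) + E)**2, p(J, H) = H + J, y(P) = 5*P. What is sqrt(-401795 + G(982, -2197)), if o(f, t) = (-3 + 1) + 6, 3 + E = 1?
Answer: I*sqrt(964709259) ≈ 31060.0*I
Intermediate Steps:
E = -2 (E = -3 + 1 = -2)
o(f, t) = 4 (o(f, t) = -2 + 6 = 4)
G(m, A) = 64 - 8*(6 + 5*A)**2 (G(m, A) = 64 - 8*((2*4 - 2) + 5*A)**2 = 64 - 8*((8 - 2) + 5*A)**2 = 64 - 8*(6 + 5*A)**2)
sqrt(-401795 + G(982, -2197)) = sqrt(-401795 + (64 - 8*(6 + 5*(-2197))**2)) = sqrt(-401795 + (64 - 8*(6 - 10985)**2)) = sqrt(-401795 + (64 - 8*(-10979)**2)) = sqrt(-401795 + (64 - 8*120538441)) = sqrt(-401795 + (64 - 964307528)) = sqrt(-401795 - 964307464) = sqrt(-964709259) = I*sqrt(964709259)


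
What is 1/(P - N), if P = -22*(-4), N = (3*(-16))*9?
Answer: 1/520 ≈ 0.0019231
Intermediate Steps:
N = -432 (N = -48*9 = -432)
P = 88
1/(P - N) = 1/(88 - 1*(-432)) = 1/(88 + 432) = 1/520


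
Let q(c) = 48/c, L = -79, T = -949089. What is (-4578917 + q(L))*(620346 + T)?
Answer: 118917681774813/79 ≈ 1.5053e+12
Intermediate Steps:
(-4578917 + q(L))*(620346 + T) = (-4578917 + 48/(-79))*(620346 - 949089) = (-4578917 + 48*(-1/79))*(-328743) = (-4578917 - 48/79)*(-328743) = -361734491/79*(-328743) = 118917681774813/79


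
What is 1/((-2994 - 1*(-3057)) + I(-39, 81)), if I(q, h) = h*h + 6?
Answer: 1/6630 ≈ 0.00015083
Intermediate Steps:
I(q, h) = 6 + h² (I(q, h) = h² + 6 = 6 + h²)
1/((-2994 - 1*(-3057)) + I(-39, 81)) = 1/((-2994 - 1*(-3057)) + (6 + 81²)) = 1/((-2994 + 3057) + (6 + 6561)) = 1/(63 + 6567) = 1/6630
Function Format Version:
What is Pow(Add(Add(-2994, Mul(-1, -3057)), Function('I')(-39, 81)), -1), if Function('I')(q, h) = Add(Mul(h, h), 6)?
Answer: Rational(1, 6630) ≈ 0.00015083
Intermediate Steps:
Function('I')(q, h) = Add(6, Pow(h, 2)) (Function('I')(q, h) = Add(Pow(h, 2), 6) = Add(6, Pow(h, 2)))
Pow(Add(Add(-2994, Mul(-1, -3057)), Function('I')(-39, 81)), -1) = Pow(Add(Add(-2994, Mul(-1, -3057)), Add(6, Pow(81, 2))), -1) = Pow(Add(Add(-2994, 3057), Add(6, 6561)), -1) = Pow(Add(63, 6567), -1) = Pow(6630, -1) = Rational(1, 6630)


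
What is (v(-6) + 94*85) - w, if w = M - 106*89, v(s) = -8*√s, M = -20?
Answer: 17444 - 8*I*√6 ≈ 17444.0 - 19.596*I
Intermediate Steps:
w = -9454 (w = -20 - 106*89 = -20 - 9434 = -9454)
(v(-6) + 94*85) - w = (-8*I*√6 + 94*85) - 1*(-9454) = (-8*I*√6 + 7990) + 9454 = (7990 - 8*I*√6) + 9454 = 17444 - 8*I*√6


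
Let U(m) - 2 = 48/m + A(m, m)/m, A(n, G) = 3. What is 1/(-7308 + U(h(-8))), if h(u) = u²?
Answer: -64/467533 ≈ -0.00013689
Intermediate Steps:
U(m) = 2 + 51/m (U(m) = 2 + (48/m + 3/m) = 2 + 51/m)
1/(-7308 + U(h(-8))) = 1/(-7308 + (2 + 51/((-8)²))) = 1/(-7308 + (2 + 51/64)) = 1/(-7308 + 179/64) = 1/(-467533/64) = -64/467533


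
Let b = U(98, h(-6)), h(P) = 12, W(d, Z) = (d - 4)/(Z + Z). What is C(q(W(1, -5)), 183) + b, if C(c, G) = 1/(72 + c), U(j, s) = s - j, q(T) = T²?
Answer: -619874/7209 ≈ -85.986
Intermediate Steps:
W(d, Z) = (-4 + d)/(2*Z) (W(d, Z) = (-4 + d)/((2*Z)) = (-4 + d)*(1/(2*Z)) = (-4 + d)/(2*Z))
b = -86 (b = 12 - 1*98 = 12 - 98 = -86)
C(q(W(1, -5)), 183) + b = 1/(72 + ((½)*(-4 + 1)/(-5))²) - 86 = 1/(72 + ((½)*(-⅕)*(-3))²) - 86 = 1/(72 + (3/10)²) - 86 = 1/(72 + 9/100) - 86 = 1/(7209/100) - 86 = 100/7209 - 86 = -619874/7209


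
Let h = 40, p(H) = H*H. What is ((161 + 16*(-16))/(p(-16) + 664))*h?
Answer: -95/23 ≈ -4.1304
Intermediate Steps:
p(H) = H**2
((161 + 16*(-16))/(p(-16) + 664))*h = ((161 + 16*(-16))/((-16)**2 + 664))*40 = ((161 - 256)/(256 + 664))*40 = -95/920*40 = -95*1/920*40 = -19/184*40 = -95/23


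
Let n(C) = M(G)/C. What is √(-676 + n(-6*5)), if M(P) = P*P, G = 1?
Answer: I*√608430/30 ≈ 26.001*I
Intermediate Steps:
M(P) = P²
n(C) = 1/C (n(C) = 1²/C = 1/C)
√(-676 + n(-6*5)) = √(-676 + 1/(-6*5)) = √(-676 + 1/(-30)) = √(-676 - 1/30) = √(-20281/30) = I*√608430/30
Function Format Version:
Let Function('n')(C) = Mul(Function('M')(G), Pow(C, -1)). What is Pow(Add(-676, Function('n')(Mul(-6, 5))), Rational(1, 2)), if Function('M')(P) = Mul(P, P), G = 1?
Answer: Mul(Rational(1, 30), I, Pow(608430, Rational(1, 2))) ≈ Mul(26.001, I)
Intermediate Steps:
Function('M')(P) = Pow(P, 2)
Function('n')(C) = Pow(C, -1) (Function('n')(C) = Mul(Pow(1, 2), Pow(C, -1)) = Mul(1, Pow(C, -1)) = Pow(C, -1))
Pow(Add(-676, Function('n')(Mul(-6, 5))), Rational(1, 2)) = Pow(Add(-676, Pow(Mul(-6, 5), -1)), Rational(1, 2)) = Pow(Add(-676, Pow(-30, -1)), Rational(1, 2)) = Pow(Add(-676, Rational(-1, 30)), Rational(1, 2)) = Pow(Rational(-20281, 30), Rational(1, 2)) = Mul(Rational(1, 30), I, Pow(608430, Rational(1, 2)))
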